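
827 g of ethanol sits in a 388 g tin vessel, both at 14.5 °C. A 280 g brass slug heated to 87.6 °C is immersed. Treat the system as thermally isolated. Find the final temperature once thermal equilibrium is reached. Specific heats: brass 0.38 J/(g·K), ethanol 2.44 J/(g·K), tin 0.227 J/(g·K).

Net heat exchanged in the isolated system is zero:
280*0.38*(T − 87.6) + 827*2.44*(T − 14.5) + 388*0.227*(T − 14.5) = 0
106.4(T − 87.6) + 2017.9(T − 14.5) + 88.08(T − 14.5) = 0
(106.4 + 2017.9 + 88.08) T = 106.4*87.6 + 2017.9*14.5 + 88.08*14.5
T ≈ 18.02 °C

T_f ≈ 18.0 °C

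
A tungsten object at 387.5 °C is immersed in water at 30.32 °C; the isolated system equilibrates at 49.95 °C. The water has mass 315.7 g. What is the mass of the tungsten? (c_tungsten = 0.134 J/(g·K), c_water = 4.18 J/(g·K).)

Heat lost by the tungsten = heat gained by the water:
m·0.134·(387.5 − 49.95) = 315.7·4.18·(49.95 − 30.32)
45.23 m = 25904  ⇒  m ≈ 572.7 g

m ≈ 573 g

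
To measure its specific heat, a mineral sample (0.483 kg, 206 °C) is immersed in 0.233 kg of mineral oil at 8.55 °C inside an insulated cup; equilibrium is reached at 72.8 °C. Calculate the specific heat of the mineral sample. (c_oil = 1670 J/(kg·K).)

Setting the total heat transfer to zero:
0.483·c·(72.8 − 206) + 0.233·1670·(72.8 − 8.55) = 0
-64.34 c = -25000
c = -25000/-64.34 ≈ 388.6 J/(kg·K)

c ≈ 389 J/(kg·K)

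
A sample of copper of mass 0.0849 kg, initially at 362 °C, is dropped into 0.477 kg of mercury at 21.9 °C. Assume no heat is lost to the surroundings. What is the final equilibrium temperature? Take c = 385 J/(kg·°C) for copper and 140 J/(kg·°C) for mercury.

T_f ≈ 133.7 °C

Heat lost by the copper equals heat gained by the mercury:
0.0849×385×(362 − T) = 0.477×140×(T − 21.9)
32.69(362 − T) = 66.78(T − 21.9)
99.47 T = 13295  ⇒  T ≈ 133.66 °C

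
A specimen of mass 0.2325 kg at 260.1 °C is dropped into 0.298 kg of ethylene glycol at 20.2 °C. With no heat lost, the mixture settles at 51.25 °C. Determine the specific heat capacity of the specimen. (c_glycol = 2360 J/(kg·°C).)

m_s c (T_s − T_f) = m_glycol c_glycol (T_f − T_0):
0.2325×c×(260.1 − 51.25) = 0.298×2360×(51.25 − 20.2)
48.56 c = 21837  ⇒  c ≈ 449.7 J/(kg·°C)

c ≈ 450 J/(kg·°C)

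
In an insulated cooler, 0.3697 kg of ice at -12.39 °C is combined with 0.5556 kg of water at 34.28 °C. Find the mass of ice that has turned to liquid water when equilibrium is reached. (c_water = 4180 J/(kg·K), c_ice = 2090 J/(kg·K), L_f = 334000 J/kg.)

m_melted ≈ 0.21 kg

Heat available from the water dropping to 0 °C: 0.5556·4180·34.28 = 79612 J.
Of that, 0.3697·2090·12.39 = 9573.4 J goes to bring the ice to 0 °C, leaving 70039 J.
Fully melting the ice requires m_ice L_f = 0.3697·334000 = 123480 J.
70039 J < 123480 J, so only part of the ice melts and the system sits at 0 °C.
Mass melted = 70039/334000 ≈ 0.2097 kg.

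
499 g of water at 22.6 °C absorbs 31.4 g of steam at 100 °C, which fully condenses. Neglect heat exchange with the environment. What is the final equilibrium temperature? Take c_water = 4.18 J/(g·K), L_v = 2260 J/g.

T_f ≈ 59.2 °C

Heat gained plus heat lost sum to zero:
latent heat released on condensation: 31.4×2260 = 70964
  condensate cools 100→T: 31.4×4.18×(T − 100) = 131.25(T − 100)
  water warms: 499×4.18×(T − 22.6) = 2085.8(T − 22.6)
2217.1 T = 70964 + 13125 + 47140 = 131229
T ≈ 59.19 °C — below 100 °C, confirming all the steam condensed.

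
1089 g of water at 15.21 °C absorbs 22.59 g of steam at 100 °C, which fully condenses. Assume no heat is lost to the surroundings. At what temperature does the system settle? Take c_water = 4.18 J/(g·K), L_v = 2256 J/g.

Energy balance with sensible and latent terms:
latent heat released on condensation: 22.59·2256 = 50963
  condensed water 100 °C→T: 94.43(T − 100)
  original water: 4552(T − 15.21)
4646.4 T = 50963 + 9442.6 + 69236 = 129642
T ≈ 27.90 °C, under the boiling point, so the assumption holds.

T_f ≈ 27.9 °C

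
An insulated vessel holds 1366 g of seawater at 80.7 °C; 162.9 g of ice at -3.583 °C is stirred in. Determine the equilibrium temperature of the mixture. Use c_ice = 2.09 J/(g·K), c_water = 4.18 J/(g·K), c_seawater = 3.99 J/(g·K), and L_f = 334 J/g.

Energy conservation, ΣQ = 0:
warm ice to 0 °C: 162.9·2.09·(0 − (-3.583)) = 1219.9; fusion: m_ice L_f = 162.9·334 = 54409; warm the meltwater: 680.92 T; seawater: 5450.3(T − 80.7)
6131.3 T = 439842 − 55628 = 384214
T ≈ 62.66 °C (positive, so assuming full melt was valid).

T_f ≈ 62.7 °C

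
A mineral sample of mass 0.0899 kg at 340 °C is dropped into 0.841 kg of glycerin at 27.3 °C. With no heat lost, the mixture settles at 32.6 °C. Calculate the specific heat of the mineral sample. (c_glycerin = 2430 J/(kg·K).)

c ≈ 392 J/(kg·K)

Net heat exchanged in the isolated system is zero:
0.0899×c×(32.6 − 340) + 0.841×2430×(32.6 − 27.3) = 0
-27.64 c = -10831
c = -10831/-27.64 ≈ 391.9 J/(kg·K)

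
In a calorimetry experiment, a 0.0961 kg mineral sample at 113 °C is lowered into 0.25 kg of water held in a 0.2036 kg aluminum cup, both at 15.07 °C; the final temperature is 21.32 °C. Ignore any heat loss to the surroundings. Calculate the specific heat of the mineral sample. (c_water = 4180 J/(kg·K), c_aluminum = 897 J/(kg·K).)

c ≈ 871 J/(kg·K)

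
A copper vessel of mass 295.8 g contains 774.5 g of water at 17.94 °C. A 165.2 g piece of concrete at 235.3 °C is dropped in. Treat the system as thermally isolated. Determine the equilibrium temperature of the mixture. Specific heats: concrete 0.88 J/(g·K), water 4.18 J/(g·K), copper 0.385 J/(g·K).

Taking heat into each body as positive, Σ m c ΔT = 0:
165.2*0.88*(T − 235.3) + 774.5*4.18*(T − 17.94) + 295.8*0.385*(T − 17.94) = 0
145.38(T − 235.3) + 3237.4(T − 17.94) + 113.88(T − 17.94) = 0
(145.38 + 3237.4 + 113.88) T = 145.38*235.3 + 3237.4*17.94 + 113.88*17.94
T ≈ 26.98 °C

T_f ≈ 27.0 °C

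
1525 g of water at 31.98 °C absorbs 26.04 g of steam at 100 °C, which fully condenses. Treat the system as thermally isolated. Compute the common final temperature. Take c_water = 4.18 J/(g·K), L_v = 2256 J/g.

Net heat exchanged in the isolated system is zero:
condense steam: −26.04·2256 = −58746
  condensate cools 100→T: 26.04·4.18·(T − 100) = 108.85(T − 100)
  original water: 6374.5(T − 31.98)
6483.3 T = 58746 + 10885 + 203857 = 273487
T ≈ 42.18 °C, under the boiling point, so the assumption holds.

T_f ≈ 42.2 °C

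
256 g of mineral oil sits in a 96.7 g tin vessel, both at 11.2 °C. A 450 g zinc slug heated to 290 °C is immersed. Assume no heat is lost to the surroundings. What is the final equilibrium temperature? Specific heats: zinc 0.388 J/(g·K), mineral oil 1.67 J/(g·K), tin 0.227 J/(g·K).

Energy conservation, ΣQ = 0:
450*0.388*(T − 290) + 256*1.67*(T − 11.2) + 96.7*0.227*(T − 11.2) = 0
174.6(T − 290) + 427.52(T − 11.2) + 21.95(T − 11.2) = 0
624.07 T = 55668
T = 55668/624.07 ≈ 89.20 °C

T_f ≈ 89.2 °C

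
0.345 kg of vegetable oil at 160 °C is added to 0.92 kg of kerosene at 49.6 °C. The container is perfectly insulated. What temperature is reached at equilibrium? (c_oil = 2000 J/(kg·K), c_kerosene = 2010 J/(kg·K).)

T_f ≈ 79.6 °C

Set heat shed by the hot body equal to heat absorbed by the cold body:
0.345·2000·(160 − T) = 0.92·2010·(T − 49.6)
690(160 − T) = 1849.2(T − 49.6)
2539.2 T = 202120  ⇒  T ≈ 79.60 °C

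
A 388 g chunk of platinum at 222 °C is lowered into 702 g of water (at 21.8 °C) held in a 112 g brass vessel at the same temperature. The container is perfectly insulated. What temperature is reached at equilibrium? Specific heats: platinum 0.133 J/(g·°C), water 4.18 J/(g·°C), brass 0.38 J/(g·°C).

T_f ≈ 25.2 °C

With ΣQ=0 the equilibrium temperature is the m·c-weighted mean:
T_f = (51.6·222 + 2934.4·21.8 + 42.56·21.8) / (51.6 + 2934.4 + 42.56)
    = 76353 / 3028.5 ≈ 25.21 °C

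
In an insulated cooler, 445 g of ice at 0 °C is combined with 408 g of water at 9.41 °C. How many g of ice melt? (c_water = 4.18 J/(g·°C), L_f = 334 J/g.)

m_melted ≈ 48 g

Water can give up m c ΔT = 408·4.18·9.41 = 16048 J before reaching 0 °C.
Melting all 445 g of ice would need 445·334 = 148630 J.
That's not enough to melt it all — equilibrium is at 0 °C with ice remaining.
Mass melted = 16048/334 ≈ 48.05 g.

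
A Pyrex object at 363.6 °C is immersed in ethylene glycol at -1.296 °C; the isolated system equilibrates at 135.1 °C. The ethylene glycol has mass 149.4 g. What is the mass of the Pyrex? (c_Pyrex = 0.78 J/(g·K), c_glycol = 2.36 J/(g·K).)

m ≈ 270 g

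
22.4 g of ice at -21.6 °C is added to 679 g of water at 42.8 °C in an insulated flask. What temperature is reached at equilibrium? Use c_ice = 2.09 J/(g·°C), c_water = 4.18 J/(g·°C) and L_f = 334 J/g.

T_f ≈ 38.5 °C

Energy conservation, ΣQ = 0:
warm ice to 0 °C: 22.4·2.09·(0 − (-21.6)) = 1011.2; melt ice: 22.4·334 = 7481.6; meltwater 0→T: 22.4·4.18·T = 93.63 T; water: 2838.2(T − 42.8)
2931.9 T = 121476 − 8492.8 = 112983
T ≈ 38.54 °C. Since T > 0 °C, the all-ice-melts assumption holds.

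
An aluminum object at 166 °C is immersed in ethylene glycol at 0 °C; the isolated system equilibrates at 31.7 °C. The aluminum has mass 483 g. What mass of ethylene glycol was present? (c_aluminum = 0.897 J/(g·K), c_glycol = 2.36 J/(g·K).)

m ≈ 778 g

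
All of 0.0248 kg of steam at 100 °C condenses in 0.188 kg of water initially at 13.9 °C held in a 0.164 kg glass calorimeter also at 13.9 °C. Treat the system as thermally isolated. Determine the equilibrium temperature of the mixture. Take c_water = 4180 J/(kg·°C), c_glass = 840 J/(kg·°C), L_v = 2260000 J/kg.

Heat gained plus heat lost sum to zero:
steam→water at 100 °C releases m L_v = 0.0248·2260000 = 56048; condensate cools 100→T: 0.0248·4180·(T − 100) = 103.66(T − 100); water warms: 0.188·4180·(T − 13.9) = 785.84(T − 13.9); cup: 137.76(T − 13.9)
1027.3 T = 56048 + 10366 + 12838 = 79252
T ≈ 77.15 °C, under the boiling point, so the assumption holds.

T_f ≈ 77.1 °C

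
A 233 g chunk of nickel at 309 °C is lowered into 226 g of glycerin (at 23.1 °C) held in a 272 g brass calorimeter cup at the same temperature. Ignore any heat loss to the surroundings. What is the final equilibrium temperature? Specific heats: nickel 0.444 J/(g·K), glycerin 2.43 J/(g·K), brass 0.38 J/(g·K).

T_f ≈ 62.2 °C

Let T be the final temperature. ΣQ_i = 0:
233·0.444·(T − 309) + 226·2.43·(T − 23.1) + 272·0.38·(T − 23.1) = 0
103.45(T − 309) + 549.18(T − 23.1) + 103.36(T − 23.1) = 0
755.99 T = 47040
T = 47040/755.99 ≈ 62.22 °C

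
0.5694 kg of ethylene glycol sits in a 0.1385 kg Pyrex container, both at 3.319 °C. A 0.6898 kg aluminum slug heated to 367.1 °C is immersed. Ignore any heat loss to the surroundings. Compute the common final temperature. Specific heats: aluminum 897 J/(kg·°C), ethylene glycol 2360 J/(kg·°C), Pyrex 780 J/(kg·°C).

T_f ≈ 112.0 °C

Heat gained plus heat lost sum to zero:
0.6898*897*(T − 367.1) + 0.5694*2360*(T − 3.319) + 0.1385*780*(T − 3.319) = 0
(618.75 + 1343.8 + 108.03) T = 618.75*367.1 + 1343.8*3.319 + 108.03*3.319
T ≈ 112.03 °C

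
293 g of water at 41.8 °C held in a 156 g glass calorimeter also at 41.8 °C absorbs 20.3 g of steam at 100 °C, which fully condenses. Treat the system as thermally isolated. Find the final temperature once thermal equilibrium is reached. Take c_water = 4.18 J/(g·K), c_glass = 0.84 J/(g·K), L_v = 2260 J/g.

Taking heat into each body as positive, Σ m c ΔT = 0:
latent heat released on condensation: 20.3·2260 = 45878
  condensed water 100 °C→T: 84.85(T − 100)
  water warms: 293·4.18·(T − 41.8) = 1224.7(T − 41.8)
  cup: 131.04(T − 41.8)
1440.6 T = 45878 + 8485.4 + 56672 = 111035
T ≈ 77.07 °C — below 100 °C, confirming all the steam condensed.

T_f ≈ 77.1 °C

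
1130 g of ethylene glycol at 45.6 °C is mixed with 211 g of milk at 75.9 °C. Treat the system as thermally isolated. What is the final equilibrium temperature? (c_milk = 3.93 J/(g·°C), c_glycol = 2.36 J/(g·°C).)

T_f ≈ 52.8 °C

Heat gained plus heat lost sum to zero:
211*3.93*(T − 75.9) + 1130*2.36*(T − 45.6) = 0
3496 T = 184545
T ≈ 52.79 °C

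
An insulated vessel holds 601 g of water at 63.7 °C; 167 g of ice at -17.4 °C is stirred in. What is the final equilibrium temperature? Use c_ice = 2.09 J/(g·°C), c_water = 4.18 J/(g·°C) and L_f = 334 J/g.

T_f ≈ 30.6 °C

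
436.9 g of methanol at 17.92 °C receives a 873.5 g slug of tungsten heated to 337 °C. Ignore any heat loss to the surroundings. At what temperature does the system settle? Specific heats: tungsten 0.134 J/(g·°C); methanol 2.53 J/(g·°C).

Set heat shed by the hot body equal to heat absorbed by the cold body:
873.5·0.134·(337 − T) = 436.9·2.53·(T − 17.92)
117.05(337 − T) = 1105.4(T − 17.92)
1222.4 T = 59254  ⇒  T ≈ 48.47 °C

T_f ≈ 48.5 °C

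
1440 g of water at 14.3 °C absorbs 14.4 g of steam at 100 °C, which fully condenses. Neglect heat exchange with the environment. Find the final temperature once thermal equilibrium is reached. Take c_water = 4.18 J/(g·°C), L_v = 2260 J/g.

Net heat exchanged in the isolated system is zero:
steam→water at 100 °C releases m L_v = 14.4·2260 = 32544; condensate cools 100→T: 14.4·4.18·(T − 100) = 60.19(T − 100); original water: 6019.2(T − 14.3)
6079.4 T = 32544 + 6019.2 + 86075 = 124638
T ≈ 20.50 °C (< 100 °C, so full condensation is consistent).

T_f ≈ 20.5 °C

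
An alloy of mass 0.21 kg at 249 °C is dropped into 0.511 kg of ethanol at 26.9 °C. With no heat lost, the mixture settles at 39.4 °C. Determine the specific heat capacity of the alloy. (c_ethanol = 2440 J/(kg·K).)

c ≈ 354 J/(kg·K)

Heat lost by the alloy = heat gained by the ethanol:
0.21×c×(249 − 39.4) = 0.511×2440×(39.4 − 26.9)
44.02 c = 15585  ⇒  c ≈ 354.1 J/(kg·K)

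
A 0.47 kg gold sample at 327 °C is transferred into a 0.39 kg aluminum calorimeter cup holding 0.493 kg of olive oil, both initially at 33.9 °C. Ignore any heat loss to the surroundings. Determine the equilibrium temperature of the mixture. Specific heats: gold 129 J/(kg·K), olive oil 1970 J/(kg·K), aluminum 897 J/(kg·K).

T_f ≈ 46.8 °C

Setting the total heat transfer to zero:
0.47*129*(T − 327) + 0.493*1970*(T − 33.9) + 0.39*897*(T − 33.9) = 0
1381.7 T = 64609
T = 64609 / 1381.7 = 46.8 °C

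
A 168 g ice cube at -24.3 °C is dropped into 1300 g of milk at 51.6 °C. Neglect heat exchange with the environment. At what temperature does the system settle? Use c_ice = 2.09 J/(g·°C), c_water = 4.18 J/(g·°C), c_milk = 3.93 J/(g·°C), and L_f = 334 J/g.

T_f ≈ 34.2 °C

Energy conservation, ΣQ = 0:
warm ice to 0 °C: 168×2.09×(0 − (-24.3)) = 8532.2
  melt ice: 168×334 = 56112
  meltwater 0→T: 168×4.18×T = 702.24 T
  milk cools: 1300×3.93×(T − 51.6) = 5109(T − 51.6)
5811.2 T = 263624 − 64644 = 198980
T ≈ 34.24 °C (positive, so assuming full melt was valid).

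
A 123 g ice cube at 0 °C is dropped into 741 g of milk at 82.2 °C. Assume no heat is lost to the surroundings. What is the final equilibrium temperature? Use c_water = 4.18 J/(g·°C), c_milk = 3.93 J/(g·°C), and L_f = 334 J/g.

T_f ≈ 57.9 °C

Energy conservation, ΣQ = 0:
fusion: m_ice L_f = 123×334 = 41082; meltwater 0→T: 123×4.18×T = 514.14 T; milk: 2912.1(T − 82.2)
3426.3 T = 239377 − 41082 = 198295
T ≈ 57.87 °C (positive, so assuming full melt was valid).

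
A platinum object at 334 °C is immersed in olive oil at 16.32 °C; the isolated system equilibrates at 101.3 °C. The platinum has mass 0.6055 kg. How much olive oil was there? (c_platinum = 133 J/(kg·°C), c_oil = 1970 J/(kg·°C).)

|Q_platinum| = |Q_oil|:
0.6055·133·(334 − 101.3) = m·1970·(101.3 − 16.32)
167411 m = 18740  ⇒  m ≈ 0.1119 kg

m ≈ 0.112 kg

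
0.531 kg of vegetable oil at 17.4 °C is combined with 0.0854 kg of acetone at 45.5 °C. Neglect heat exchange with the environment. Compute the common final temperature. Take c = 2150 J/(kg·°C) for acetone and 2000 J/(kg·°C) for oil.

With ΣQ=0 the equilibrium temperature is the m·c-weighted mean:
T_f = (183.61*45.5 + 1062*17.4) / (183.61 + 1062)
    = 26833 / 1245.6 ≈ 21.54 °C

T_f ≈ 21.5 °C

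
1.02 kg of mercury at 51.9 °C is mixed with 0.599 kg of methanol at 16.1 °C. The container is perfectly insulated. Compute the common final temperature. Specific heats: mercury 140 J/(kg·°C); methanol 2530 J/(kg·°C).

Let T be the final temperature. ΣQ_i = 0:
1.02*140*(T − 51.9) + 0.599*2530*(T − 16.1) = 0
142.8(T − 51.9) + 1515.5(T − 16.1) = 0
(142.8 + 1515.5) T = 142.8*51.9 + 1515.5*16.1
T = 31810/1658.3 ≈ 19.18 °C

T_f ≈ 19.2 °C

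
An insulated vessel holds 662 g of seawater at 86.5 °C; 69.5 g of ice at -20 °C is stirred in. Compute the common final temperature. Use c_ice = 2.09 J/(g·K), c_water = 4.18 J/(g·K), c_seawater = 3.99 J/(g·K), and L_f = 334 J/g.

T_f ≈ 69.0 °C

Conservation of energy gives ΣQ = 0:
warm ice to 0 °C: 69.5×2.09×(0 − (-20)) = 2905.1; latent heat to melt: 69.5×334 = 23213; meltwater 0→T: 69.5×4.18×T = 290.51 T; seawater: 2641.4(T − 86.5)
2931.9 T = 228479 − 26118 = 202361
T ≈ 69.02 °C. Since T > 0 °C, the all-ice-melts assumption holds.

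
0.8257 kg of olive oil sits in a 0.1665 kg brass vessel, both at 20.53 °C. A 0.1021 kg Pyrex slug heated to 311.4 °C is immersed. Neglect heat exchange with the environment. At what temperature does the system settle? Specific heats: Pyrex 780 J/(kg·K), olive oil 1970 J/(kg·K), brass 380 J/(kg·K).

T_f ≈ 33.6 °C

Taking heat into each body as positive, Σ m c ΔT = 0:
0.1021·780·(T − 311.4) + 0.8257·1970·(T − 20.53) + 0.1665·380·(T − 20.53) = 0
79.64(T − 311.4) + 1626.6(T − 20.53) + 63.27(T − 20.53) = 0
(79.64 + 1626.6 + 63.27) T = 79.64·311.4 + 1626.6·20.53 + 63.27·20.53
T ≈ 33.62 °C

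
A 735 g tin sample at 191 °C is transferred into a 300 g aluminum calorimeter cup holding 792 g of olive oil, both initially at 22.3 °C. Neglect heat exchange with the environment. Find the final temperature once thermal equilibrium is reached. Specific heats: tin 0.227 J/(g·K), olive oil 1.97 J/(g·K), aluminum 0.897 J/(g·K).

T_f ≈ 36.4 °C

Conservation of energy gives ΣQ = 0:
735×0.227×(T − 191) + 792×1.97×(T − 22.3) + 300×0.897×(T − 22.3) = 0
(166.84 + 1560.2 + 269.1) T = 166.84×191 + 1560.2×22.3 + 269.1×22.3
T = 72662 / 1996.2 = 36.4 °C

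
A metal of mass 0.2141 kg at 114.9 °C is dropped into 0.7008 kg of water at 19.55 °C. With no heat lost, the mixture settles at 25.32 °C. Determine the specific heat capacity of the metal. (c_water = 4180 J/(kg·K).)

Taking heat into each body as positive, Σ m c ΔT = 0:
0.2141·c·(25.32 − 114.9) + 0.7008·4180·(25.32 − 19.55) = 0
-19.18 c = -16902
c = -16902/-19.18 ≈ 881.3 J/(kg·K)

c ≈ 881 J/(kg·K)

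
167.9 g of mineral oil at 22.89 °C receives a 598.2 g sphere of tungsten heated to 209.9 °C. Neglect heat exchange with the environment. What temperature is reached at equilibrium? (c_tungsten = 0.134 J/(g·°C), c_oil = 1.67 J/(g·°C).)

T_f ≈ 64.5 °C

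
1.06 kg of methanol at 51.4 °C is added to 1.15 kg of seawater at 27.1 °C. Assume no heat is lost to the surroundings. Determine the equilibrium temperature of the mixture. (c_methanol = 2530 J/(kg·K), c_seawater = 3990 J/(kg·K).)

T_f ≈ 36.1 °C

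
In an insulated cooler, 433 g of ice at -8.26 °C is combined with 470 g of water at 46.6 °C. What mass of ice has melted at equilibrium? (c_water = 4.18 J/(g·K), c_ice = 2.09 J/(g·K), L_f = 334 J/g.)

Water can give up m c ΔT = 470·4.18·46.6 = 91550 J before reaching 0 °C.
Of that, 433·2.09·8.26 = 7475.1 J goes to bring the ice to 0 °C, leaving 84075 J.
Fully melting the ice requires m_ice L_f = 433·334 = 144622 J.
Since 84075 < 144622 J, not all the ice melts; equilibrium is at 0 °C.
m_melt = 84075 / L_f = 251.7 g.

m_melted ≈ 252 g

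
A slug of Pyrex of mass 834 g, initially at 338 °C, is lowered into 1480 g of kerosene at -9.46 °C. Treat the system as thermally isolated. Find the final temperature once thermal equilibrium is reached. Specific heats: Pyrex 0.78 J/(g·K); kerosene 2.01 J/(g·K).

Energy conservation, ΣQ = 0:
834·0.78·(T − 338) + 1480·2.01·(T − (-9.46)) = 0
650.52(T − 338) + 2974.8(T − (-9.46)) = 0
(650.52 + 2974.8) T = 650.52·338 + 2974.8·(-9.46)
T = 191734/3625.3 ≈ 52.89 °C

T_f ≈ 52.9 °C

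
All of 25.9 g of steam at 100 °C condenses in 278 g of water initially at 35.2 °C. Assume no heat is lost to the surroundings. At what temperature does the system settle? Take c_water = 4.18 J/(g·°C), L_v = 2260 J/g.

T_f ≈ 86.8 °C

Net heat exchanged in the isolated system is zero:
latent heat released on condensation: 25.9·2260 = 58534
  condensed water 100 °C→T: 108.26(T − 100)
  original water: 1162(T − 35.2)
1270.3 T = 58534 + 10826 + 40904 = 110264
T ≈ 86.80 °C, under the boiling point, so the assumption holds.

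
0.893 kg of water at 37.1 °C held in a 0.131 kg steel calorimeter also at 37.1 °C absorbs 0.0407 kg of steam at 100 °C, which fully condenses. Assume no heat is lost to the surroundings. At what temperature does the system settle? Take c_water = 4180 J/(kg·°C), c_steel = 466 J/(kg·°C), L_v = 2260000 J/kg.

Energy conservation, ΣQ = 0:
condense steam: −0.0407·2260000 = −91982; condensate cools 100→T: 0.0407·4180·(T − 100) = 170.13(T − 100); original water: 3732.7(T − 37.1); steel cup: 0.131·466·(T − 37.1) = 61.05(T − 37.1)
3963.9 T = 91982 + 17013 + 140749 = 249744
T ≈ 63.00 °C — below 100 °C, confirming all the steam condensed.

T_f ≈ 63.0 °C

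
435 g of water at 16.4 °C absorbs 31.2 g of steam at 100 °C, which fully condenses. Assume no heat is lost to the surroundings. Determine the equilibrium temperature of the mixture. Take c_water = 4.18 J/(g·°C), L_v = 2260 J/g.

T_f ≈ 58.2 °C

Taking heat into each body as positive, Σ m c ΔT = 0:
steam→water at 100 °C releases m L_v = 31.2·2260 = 70512; condensed water 100 °C→T: 130.42(T − 100); original water: 1818.3(T − 16.4)
1948.7 T = 70512 + 13042 + 29820 = 113374
T ≈ 58.18 °C — below 100 °C, confirming all the steam condensed.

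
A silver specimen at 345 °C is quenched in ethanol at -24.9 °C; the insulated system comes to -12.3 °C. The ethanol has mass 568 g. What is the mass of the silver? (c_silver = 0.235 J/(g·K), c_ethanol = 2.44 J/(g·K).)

|Q_silver| = |Q_ethanol|:
m×0.235×(345 − -12.3) = 568×2.44×(-12.3 − (-24.9))
83.97 m = 17463  ⇒  m ≈ 208 g

m ≈ 208 g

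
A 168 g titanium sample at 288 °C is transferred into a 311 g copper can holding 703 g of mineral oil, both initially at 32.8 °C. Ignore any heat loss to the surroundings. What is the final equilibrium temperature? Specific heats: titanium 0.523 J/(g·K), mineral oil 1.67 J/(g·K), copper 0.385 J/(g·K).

Energy conservation, ΣQ = 0:
168×0.523×(T − 288) + 703×1.67×(T − 32.8) + 311×0.385×(T − 32.8) = 0
87.86(T − 288) + 1174(T − 32.8) + 119.73(T − 32.8) = 0
(87.86 + 1174 + 119.73) T = 87.86×288 + 1174×32.8 + 119.73×32.8
T = 67740/1381.6 ≈ 49.03 °C

T_f ≈ 49.0 °C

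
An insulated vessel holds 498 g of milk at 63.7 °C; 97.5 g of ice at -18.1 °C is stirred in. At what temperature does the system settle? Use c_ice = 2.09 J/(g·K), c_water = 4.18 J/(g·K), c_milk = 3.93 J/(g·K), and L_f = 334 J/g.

T_f ≈ 37.4 °C

Sum of m c ΔT and latent-heat terms is zero:
ice -18.1→0 °C: 97.5×2.09×18.1 = 3688.3; fusion: m_ice L_f = 97.5×334 = 32565; warm the meltwater: 407.55 T; milk cools: 498×3.93×(T − 63.7) = 1957.1(T − 63.7)
2364.7 T = 124670 − 36253 = 88416
T ≈ 37.39 °C — above 0 °C, consistent with complete melting.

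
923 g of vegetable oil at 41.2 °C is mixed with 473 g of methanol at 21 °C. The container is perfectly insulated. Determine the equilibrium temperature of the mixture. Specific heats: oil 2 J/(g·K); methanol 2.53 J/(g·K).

T_f = Σ m_i c_i T_i / Σ m_i c_i:
T_f = (1846×41.2 + 1196.7×21) / (1846 + 1196.7)
    = 101186 / 3042.7 ≈ 33.26 °C

T_f ≈ 33.3 °C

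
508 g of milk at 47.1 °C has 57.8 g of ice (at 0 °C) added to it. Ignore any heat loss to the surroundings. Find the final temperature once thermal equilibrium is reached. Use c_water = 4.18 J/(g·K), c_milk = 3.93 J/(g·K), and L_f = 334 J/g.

T_f ≈ 33.4 °C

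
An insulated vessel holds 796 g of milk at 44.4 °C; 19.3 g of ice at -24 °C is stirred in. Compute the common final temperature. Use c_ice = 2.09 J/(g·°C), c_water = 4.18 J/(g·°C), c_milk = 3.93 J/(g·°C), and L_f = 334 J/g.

Conservation of energy gives ΣQ = 0:
ice -24→0 °C: 19.3×2.09×24 = 968.09
  fusion: m_ice L_f = 19.3×334 = 6446.2
  meltwater 0→T: 19.3×4.18×T = 80.67 T
  milk cools: 796×3.93×(T − 44.4) = 3128.3(T − 44.4)
3209 T = 138896 − 7414.3 = 131481
T ≈ 40.97 °C. Since T > 0 °C, the all-ice-melts assumption holds.

T_f ≈ 41.0 °C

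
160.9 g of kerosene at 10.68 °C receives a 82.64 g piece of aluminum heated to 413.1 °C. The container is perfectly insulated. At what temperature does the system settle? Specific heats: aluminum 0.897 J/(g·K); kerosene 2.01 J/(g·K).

Heat lost by the aluminum equals heat gained by the kerosene:
82.64·0.897·(413.1 − T) = 160.9·2.01·(T − 10.68)
74.13(413.1 − T) = 323.41(T − 10.68)
397.54 T = 34076  ⇒  T ≈ 85.72 °C

T_f ≈ 85.7 °C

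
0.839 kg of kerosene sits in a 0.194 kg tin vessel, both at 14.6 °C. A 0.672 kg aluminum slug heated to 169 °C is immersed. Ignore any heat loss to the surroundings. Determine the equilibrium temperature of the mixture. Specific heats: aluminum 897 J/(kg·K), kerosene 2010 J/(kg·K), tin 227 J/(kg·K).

T_f ≈ 54.5 °C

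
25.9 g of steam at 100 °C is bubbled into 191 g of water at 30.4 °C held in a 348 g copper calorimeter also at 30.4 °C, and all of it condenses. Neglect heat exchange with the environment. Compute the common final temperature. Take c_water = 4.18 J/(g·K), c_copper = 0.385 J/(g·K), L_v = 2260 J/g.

T_f ≈ 93.9 °C

Net heat exchanged in the isolated system is zero:
steam→water at 100 °C releases m L_v = 25.9×2260 = 58534; condensed water 100 °C→T: 108.26(T − 100); original water: 798.38(T − 30.4); copper cup: 348×0.385×(T − 30.4) = 133.98(T − 30.4)
1040.6 T = 58534 + 10826 + 28344 = 97704
T ≈ 93.89 °C — below 100 °C, confirming all the steam condensed.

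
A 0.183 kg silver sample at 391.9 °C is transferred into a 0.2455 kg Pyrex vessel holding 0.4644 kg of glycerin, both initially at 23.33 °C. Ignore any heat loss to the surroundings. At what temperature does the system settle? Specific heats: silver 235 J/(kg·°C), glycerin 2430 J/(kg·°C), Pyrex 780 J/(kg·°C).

Setting the total heat transfer to zero:
0.183×235×(T − 391.9) + 0.4644×2430×(T − 23.33) + 0.2455×780×(T − 23.33) = 0
1363 T = 47649
T = 47649/1363 ≈ 34.96 °C

T_f ≈ 35.0 °C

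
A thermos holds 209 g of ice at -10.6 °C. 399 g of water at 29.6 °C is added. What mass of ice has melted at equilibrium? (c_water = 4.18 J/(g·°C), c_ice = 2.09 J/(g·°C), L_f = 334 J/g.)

Heat available from the water dropping to 0 °C: 399·4.18·29.6 = 49367 J.
Warming the ice to 0 °C takes 209·2.09·10.6 = 4630.2 J, leaving 44737 J for melting.
To melt every bit of ice: 209·334 = 69806 J.
44737 J < 69806 J, so only part of the ice melts and the system sits at 0 °C.
m_melt = 44737 / L_f = 133.9 g.

m_melted ≈ 134 g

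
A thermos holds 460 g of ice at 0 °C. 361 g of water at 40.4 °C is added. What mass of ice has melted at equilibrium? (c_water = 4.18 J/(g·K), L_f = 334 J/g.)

Cooling the water to 0 °C releases 361×4.18×40.4 = 60963 J.
Fully melting the ice requires m_ice L_f = 460×334 = 153640 J.
Since 60963 < 153640 J, not all the ice melts; equilibrium is at 0 °C.
m_melted×334 = 60963  ⇒  m_melted ≈ 182.5 g.

m_melted ≈ 183 g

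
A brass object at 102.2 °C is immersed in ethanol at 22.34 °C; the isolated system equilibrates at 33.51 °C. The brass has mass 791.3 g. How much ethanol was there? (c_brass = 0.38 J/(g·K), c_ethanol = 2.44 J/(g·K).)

|Q_brass| = |Q_ethanol|:
791.3·0.38·(102.2 − 33.51) = m·2.44·(33.51 − 22.34)
27.25 m = 20655  ⇒  m ≈ 757.8 g

m ≈ 758 g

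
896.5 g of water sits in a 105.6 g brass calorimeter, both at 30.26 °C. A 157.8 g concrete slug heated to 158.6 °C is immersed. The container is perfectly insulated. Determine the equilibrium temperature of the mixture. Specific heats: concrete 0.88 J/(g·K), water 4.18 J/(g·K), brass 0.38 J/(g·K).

Conservation of energy gives ΣQ = 0:
157.8·0.88·(T − 158.6) + 896.5·4.18·(T − 30.26) + 105.6·0.38·(T − 30.26) = 0
138.86(T − 158.6) + 3747.4(T − 30.26) + 40.13(T − 30.26) = 0
(138.86 + 3747.4 + 40.13) T = 138.86·158.6 + 3747.4·30.26 + 40.13·30.26
T ≈ 34.80 °C

T_f ≈ 34.8 °C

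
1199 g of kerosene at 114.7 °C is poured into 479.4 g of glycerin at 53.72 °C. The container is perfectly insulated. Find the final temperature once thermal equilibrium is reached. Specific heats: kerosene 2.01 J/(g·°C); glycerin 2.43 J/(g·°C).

|Q_kerosene| = |Q_glycerin|:
1199*2.01*(114.7 − T) = 479.4*2.43*(T − 53.72)
2410(114.7 − T) = 1164.9(T − 53.72)
3574.9 T = 339007  ⇒  T ≈ 94.83 °C

T_f ≈ 94.8 °C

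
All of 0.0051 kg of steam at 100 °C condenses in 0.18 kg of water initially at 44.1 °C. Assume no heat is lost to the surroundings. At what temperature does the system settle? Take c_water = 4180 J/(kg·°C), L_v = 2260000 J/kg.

T_f ≈ 60.5 °C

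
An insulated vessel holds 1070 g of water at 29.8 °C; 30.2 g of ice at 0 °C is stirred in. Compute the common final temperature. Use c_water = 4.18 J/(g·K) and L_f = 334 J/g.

T_f ≈ 26.8 °C

Heat gained plus heat lost sum to zero:
melt ice: 30.2·334 = 10087
  meltwater 0→T: 30.2·4.18·T = 126.24 T
  water: 4472.6(T − 29.8)
4598.8 T = 133283 − 10087 = 123197
T ≈ 26.79 °C. Since T > 0 °C, the all-ice-melts assumption holds.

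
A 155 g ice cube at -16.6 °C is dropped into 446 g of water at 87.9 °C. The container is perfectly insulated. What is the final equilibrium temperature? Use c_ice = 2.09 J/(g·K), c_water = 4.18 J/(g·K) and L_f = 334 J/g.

Taking heat into each body as positive, Σ m c ΔT = 0:
ice -16.6→0 °C: 155·2.09·16.6 = 5377.6; latent heat to melt: 155·334 = 51770; warm the meltwater: 647.9 T; water: 1864.3(T − 87.9)
2512.2 T = 163870 − 57148 = 106723
T ≈ 42.48 °C. Since T > 0 °C, the all-ice-melts assumption holds.

T_f ≈ 42.5 °C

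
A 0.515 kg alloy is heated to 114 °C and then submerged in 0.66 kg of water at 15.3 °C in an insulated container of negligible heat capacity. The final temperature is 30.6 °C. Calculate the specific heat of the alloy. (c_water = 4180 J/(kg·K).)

c ≈ 983 J/(kg·K)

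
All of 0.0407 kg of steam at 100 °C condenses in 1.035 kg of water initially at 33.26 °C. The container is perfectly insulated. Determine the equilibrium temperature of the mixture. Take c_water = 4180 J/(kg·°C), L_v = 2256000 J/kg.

T_f ≈ 56.2 °C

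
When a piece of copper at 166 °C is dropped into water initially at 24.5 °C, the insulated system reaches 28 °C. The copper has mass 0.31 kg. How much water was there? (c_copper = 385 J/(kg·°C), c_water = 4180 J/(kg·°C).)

m ≈ 1.13 kg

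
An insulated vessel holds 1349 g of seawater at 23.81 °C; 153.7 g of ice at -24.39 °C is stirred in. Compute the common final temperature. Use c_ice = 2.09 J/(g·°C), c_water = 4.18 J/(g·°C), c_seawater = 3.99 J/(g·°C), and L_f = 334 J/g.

T_f ≈ 11.5 °C

Net heat exchanged in the isolated system is zero:
warm ice to 0 °C: 153.7×2.09×(0 − (-24.39)) = 7834.9
  latent heat to melt: 153.7×334 = 51336
  meltwater 0→T: 153.7×4.18×T = 642.47 T
  seawater cools: 1349×3.99×(T − 23.81) = 5382.5(T − 23.81)
6025 T = 128158 − 59171 = 68987
T ≈ 11.45 °C (positive, so assuming full melt was valid).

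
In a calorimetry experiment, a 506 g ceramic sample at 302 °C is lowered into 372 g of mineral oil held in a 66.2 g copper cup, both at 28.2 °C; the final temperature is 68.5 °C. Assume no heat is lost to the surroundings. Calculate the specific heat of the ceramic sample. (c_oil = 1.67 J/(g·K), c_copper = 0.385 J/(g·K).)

c ≈ 0.221 J/(g·K)

Setting the total heat transfer to zero:
506·c·(68.5 − 302) + 372·1.67·(68.5 − 28.2) + 66.2·0.385·(68.5 − 28.2) = 0
-118151 c = -26063
c = -26063/-118151 ≈ 0.2206 J/(g·K)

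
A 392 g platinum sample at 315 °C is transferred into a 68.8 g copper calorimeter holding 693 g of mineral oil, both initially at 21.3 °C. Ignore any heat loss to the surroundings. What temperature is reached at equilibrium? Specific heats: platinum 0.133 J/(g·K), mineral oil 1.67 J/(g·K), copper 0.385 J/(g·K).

Let T be the final temperature. ΣQ_i = 0:
392*0.133*(T − 315) + 693*1.67*(T − 21.3) + 68.8*0.385*(T − 21.3) = 0
52.14(T − 315) + 1157.3(T − 21.3) + 26.49(T − 21.3) = 0
(52.14 + 1157.3 + 26.49) T = 52.14*315 + 1157.3*21.3 + 26.49*21.3
T = 41638/1235.9 ≈ 33.69 °C

T_f ≈ 33.7 °C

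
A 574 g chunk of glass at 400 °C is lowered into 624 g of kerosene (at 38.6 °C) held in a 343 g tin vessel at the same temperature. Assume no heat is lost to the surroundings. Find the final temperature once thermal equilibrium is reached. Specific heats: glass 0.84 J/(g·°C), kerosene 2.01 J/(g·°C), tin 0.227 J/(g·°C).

Heat gained plus heat lost sum to zero:
574·0.84·(T − 400) + 624·2.01·(T − 38.6) + 343·0.227·(T − 38.6) = 0
1814.3 T = 244283
T = 244283/1814.3 ≈ 134.65 °C

T_f ≈ 134.6 °C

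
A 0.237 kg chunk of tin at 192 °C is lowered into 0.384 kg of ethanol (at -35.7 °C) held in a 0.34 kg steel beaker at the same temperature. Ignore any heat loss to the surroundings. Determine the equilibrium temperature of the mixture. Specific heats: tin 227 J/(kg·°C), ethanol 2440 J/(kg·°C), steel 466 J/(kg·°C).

Net heat exchanged in the isolated system is zero:
0.237·227·(T − 192) + 0.384·2440·(T − (-35.7)) + 0.34·466·(T − (-35.7)) = 0
53.8(T − 192) + 936.96(T − (-35.7)) + 158.44(T − (-35.7)) = 0
1149.2 T = -28776
T = -28776/1149.2 ≈ -25.04 °C

T_f ≈ -25.0 °C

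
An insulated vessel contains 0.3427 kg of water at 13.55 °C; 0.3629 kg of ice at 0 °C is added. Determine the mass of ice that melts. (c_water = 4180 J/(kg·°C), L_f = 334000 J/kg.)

m_melted ≈ 0.0581 kg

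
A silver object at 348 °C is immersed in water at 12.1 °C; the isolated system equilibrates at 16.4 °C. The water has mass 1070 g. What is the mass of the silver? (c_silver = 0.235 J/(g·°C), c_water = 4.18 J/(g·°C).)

Heat lost by the silver = heat gained by the water:
m×0.235×(348 − 16.4) = 1070×4.18×(16.4 − 12.1)
77.93 m = 19232  ⇒  m ≈ 246.8 g

m ≈ 247 g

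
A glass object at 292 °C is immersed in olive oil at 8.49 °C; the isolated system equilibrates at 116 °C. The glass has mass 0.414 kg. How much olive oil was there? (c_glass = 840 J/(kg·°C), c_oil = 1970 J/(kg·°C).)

m ≈ 0.289 kg

Heat gained plus heat lost sum to zero:
0.414·840·(116 − 292) + m·1970·(116 − 8.49) = 0
211795 m = 61206
m = 61206/211795 ≈ 0.289 kg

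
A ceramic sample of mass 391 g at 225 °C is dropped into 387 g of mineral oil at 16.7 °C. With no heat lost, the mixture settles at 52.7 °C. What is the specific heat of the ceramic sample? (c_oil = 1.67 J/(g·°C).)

Conservation of energy gives ΣQ = 0:
391×c×(52.7 − 225) + 387×1.67×(52.7 − 16.7) = 0
-67369 c = -23266
c = -23266/-67369 ≈ 0.3454 J/(g·°C)

c ≈ 0.345 J/(g·°C)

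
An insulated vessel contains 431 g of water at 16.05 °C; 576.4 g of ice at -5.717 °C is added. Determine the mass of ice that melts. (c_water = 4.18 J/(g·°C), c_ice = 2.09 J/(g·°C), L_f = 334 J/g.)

Heat available from the water dropping to 0 °C: 431·4.18·16.05 = 28915 J.
Warming the ice to 0 °C takes 576.4·2.09·5.717 = 6887.1 J, leaving 22028 J for melting.
To melt every bit of ice: 576.4·334 = 192518 J.
That's not enough to melt it all — equilibrium is at 0 °C with ice remaining.
m_melt = 22028 / L_f = 65.95 g.

m_melted ≈ 66 g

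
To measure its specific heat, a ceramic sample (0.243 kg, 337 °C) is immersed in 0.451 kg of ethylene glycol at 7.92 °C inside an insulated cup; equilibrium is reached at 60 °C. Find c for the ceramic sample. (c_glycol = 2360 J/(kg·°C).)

c ≈ 824 J/(kg·°C)

Heat lost by the ceramic sample = heat gained by the glycol:
0.243×c×(337 − 60) = 0.451×2360×(60 − 7.92)
67.31 c = 55432  ⇒  c ≈ 823.5 J/(kg·°C)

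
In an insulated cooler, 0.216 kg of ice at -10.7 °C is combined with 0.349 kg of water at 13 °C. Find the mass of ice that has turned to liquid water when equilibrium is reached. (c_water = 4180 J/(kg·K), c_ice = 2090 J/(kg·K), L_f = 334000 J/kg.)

m_melted ≈ 0.0423 kg

Water can give up m c ΔT = 0.349·4180·13 = 18965 J before reaching 0 °C.
Warming the ice to 0 °C takes 0.216·2090·10.7 = 4830.4 J, leaving 14134 J for melting.
Fully melting the ice requires m_ice L_f = 0.216·334000 = 72144 J.
That's not enough to melt it all — equilibrium is at 0 °C with ice remaining.
m_melt = 14134 / L_f = 0.04232 kg.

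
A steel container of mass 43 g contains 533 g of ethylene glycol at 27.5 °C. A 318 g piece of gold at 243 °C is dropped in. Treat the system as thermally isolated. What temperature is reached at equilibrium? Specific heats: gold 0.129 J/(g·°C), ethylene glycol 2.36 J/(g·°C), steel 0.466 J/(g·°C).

T_f ≈ 34.2 °C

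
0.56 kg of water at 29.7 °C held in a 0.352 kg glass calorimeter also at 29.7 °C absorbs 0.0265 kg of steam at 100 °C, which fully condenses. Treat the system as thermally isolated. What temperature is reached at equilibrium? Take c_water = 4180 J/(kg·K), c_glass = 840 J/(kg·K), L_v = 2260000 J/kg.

T_f ≈ 54.3 °C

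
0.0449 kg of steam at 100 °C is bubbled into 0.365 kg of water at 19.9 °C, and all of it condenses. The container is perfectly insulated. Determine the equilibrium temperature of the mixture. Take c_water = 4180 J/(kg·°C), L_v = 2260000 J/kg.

T_f ≈ 87.9 °C

Energy conservation, ΣQ = 0:
condense steam: −0.0449×2260000 = −101474
  condensate cools 100→T: 0.0449×4180×(T − 100) = 187.68(T − 100)
  original water: 1525.7(T − 19.9)
1713.4 T = 101474 + 18768 + 30361 = 150604
T ≈ 87.90 °C, under the boiling point, so the assumption holds.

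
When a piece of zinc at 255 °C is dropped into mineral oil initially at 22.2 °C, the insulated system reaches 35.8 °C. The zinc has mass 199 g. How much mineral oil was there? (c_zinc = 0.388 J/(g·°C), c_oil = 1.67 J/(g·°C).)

|Q_zinc| = |Q_oil|:
199×0.388×(255 − 35.8) = m×1.67×(35.8 − 22.2)
22.71 m = 16925  ⇒  m ≈ 745.2 g

m ≈ 745 g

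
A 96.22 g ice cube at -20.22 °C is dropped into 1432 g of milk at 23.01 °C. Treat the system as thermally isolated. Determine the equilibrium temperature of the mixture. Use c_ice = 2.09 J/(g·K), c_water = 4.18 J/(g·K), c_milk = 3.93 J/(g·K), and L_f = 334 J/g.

Energy conservation, ΣQ = 0:
ice -20.22→0 °C: 96.22×2.09×20.22 = 4066.2; fusion: m_ice L_f = 96.22×334 = 32137; meltwater 0→T: 96.22×4.18×T = 402.2 T; milk: 5627.8(T − 23.01)
6030 T = 129495 − 36204 = 93291
T ≈ 15.47 °C — above 0 °C, consistent with complete melting.

T_f ≈ 15.5 °C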